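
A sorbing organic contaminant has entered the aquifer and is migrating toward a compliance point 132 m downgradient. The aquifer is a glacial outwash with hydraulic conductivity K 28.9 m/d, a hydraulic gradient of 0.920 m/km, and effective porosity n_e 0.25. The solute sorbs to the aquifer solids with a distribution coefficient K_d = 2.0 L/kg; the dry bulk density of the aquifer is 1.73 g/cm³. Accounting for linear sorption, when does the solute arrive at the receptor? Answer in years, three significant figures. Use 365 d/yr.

50.5 years

Specific discharge q = 28.9 × 9.2e-4 = 0.02659 m/d
v_s = q/n_e = 0.02659/0.25 = 0.1064 m/d
Retardation R = 1 + ρ_b·K_d/n = 1 + 1.73×2.0/0.25 = 14.84
Contaminant velocity v_c = v/R = 0.1064/14.84 = 0.007167 m/d
t = L/v_c = 132/0.007167 = 18420 d
   = 18420/365 = 50.5 yr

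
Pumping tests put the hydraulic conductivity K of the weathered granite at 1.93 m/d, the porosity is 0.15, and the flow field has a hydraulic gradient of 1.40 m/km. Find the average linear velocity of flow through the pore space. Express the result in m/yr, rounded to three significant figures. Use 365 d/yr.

q = Ki = 1.93 × 0.0014 = 0.002702 m/d
v = Ki/n = 1.93·0.0014/0.15 = 0.01801 m/d
   = 0.01801 × 365 = 6.57 m/yr

6.57 m/yr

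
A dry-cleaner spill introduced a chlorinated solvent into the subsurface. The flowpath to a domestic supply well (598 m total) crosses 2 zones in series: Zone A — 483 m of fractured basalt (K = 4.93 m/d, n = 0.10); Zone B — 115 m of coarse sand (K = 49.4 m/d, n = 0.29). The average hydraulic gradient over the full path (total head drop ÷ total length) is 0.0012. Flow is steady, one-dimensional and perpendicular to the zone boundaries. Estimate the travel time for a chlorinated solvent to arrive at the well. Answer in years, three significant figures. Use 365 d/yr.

For zones in series the flux q is common to all zones; the equivalent conductivity is the harmonic (thickness-weighted) mean, K_eq = L_total / Σ(L_j/K_j).
Σ(L/K) = 483/4.93 + 115/49.4 = 97.97 + 2.328 = 100.3 d
K_eq = L_total / Σ(L/K) = 598 / 100.3 = 5.962 m/d
q = K_eq · i = 5.962 × 0.0012 = 0.007155 m/d (same in every zone)
Zone A: v = q/n = 0.007155/0.10 = 0.07155 m/d → t_A = 483/0.07155 = 6751 d
Zone B: v = q/n = 0.007155/0.29 = 0.02467 m/d → t_B = 115/0.02467 = 4661 d
Total t = 6751 + 4661 = 11410 d
   = 11410 / 365 = 31.3 yr

31.3 years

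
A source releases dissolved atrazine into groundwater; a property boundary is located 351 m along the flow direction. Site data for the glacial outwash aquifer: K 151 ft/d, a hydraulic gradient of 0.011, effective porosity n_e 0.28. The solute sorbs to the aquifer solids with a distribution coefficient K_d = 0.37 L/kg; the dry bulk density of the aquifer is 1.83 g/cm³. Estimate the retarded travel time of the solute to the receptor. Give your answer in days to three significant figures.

664 days

K = 151 ft/d × 0.3048 = 46.02 m/d
Specific discharge q = 46.02 × 0.011 = 0.5063 m/d
Average linear velocity = 0.5063 / 0.28 = 1.808 m/d
Retardation R = 1 + ρ_b·K_d/n = 1 + 1.83×0.37/0.28 = 3.418
Contaminant velocity v_c = v/R = 1.808/3.418 = 0.5290 m/d
t = L/v_c = 351/0.5290 = 663.6 d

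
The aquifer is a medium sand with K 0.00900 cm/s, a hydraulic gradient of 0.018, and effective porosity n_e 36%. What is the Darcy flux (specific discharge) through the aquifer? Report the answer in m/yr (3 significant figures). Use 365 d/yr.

K = 0.00900 cm/s × 864 = 7.776 m/d
Specific discharge q = 7.776 × 0.018 = 0.1400 m/d
   = 0.1400 × 365 = 51.1 m/yr

51.1 m/yr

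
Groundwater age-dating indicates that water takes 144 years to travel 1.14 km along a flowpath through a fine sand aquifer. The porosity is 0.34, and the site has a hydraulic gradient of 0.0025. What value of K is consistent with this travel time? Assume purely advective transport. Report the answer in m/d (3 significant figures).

t = 144 years = 52560 d
L = 1.14 km = 1140 m
v = L / t = 1140 / 52560 = 0.02169 m/d
K = v · n / i = 0.02169 × 0.34 / 0.0025 = 2.95 m/d

2.95 m/d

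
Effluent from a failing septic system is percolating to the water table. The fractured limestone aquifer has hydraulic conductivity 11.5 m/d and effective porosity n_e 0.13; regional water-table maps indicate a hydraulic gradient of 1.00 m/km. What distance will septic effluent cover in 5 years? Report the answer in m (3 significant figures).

Darcy flux q = K·i = 11.5 × 0.0010 = 0.01150 m/d
v = Ki/n = 11.5·0.0010/0.13 = 0.08846 m/d
T = 5 yr × 365 = 1825 d
L = v × T = 0.08846 × 1825 = 161.4 m

161 m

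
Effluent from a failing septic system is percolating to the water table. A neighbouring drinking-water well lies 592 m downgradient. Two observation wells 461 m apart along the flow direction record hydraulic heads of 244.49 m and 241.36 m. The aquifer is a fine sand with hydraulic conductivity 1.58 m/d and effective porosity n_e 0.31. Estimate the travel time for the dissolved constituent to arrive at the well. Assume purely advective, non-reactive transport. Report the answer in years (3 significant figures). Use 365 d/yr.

Hydraulic gradient i = (244.49 − 241.36) / 461 = 3.13 / 461 = 0.006790
Darcy flux q = K·i = 1.58 × 0.006790 = 0.01073 m/d
Seepage velocity v = q / n = 0.01073 / 0.31 = 0.03460 m/d
t = L / v = 592 / 0.03460 = 17110 d
   = 17110 / 365 = 46.9 yr

46.9 years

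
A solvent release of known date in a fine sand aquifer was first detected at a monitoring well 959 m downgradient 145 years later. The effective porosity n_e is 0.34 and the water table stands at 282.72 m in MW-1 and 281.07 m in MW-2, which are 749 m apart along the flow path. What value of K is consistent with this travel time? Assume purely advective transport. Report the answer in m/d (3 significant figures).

2.80 m/d

Hydraulic gradient i = (282.72 − 281.07) / 749 = 1.65 / 749 = 0.002203
t = 145 years = 52930 d
v = L / t = 959 / 52930 = 0.01812 m/d
K = v · n / i = 0.01812 × 0.34 / 0.002203 = 2.80 m/d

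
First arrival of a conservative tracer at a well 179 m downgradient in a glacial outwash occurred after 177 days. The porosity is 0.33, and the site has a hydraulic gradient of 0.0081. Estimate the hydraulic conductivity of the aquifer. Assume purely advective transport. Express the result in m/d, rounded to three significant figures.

41.2 m/d

v = L / t = 179 / 177 = 1.011 m/d
K = v · n / i = 1.011 × 0.33 / 0.0081 = 41.2 m/d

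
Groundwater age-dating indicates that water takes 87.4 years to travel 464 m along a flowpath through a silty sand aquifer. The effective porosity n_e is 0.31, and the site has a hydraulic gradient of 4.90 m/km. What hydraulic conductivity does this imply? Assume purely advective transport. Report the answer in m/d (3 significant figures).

0.920 m/d

t = 87.4 years = 31900 d
v = L / t = 464 / 31900 = 0.01454 m/d
K = v · n / i = 0.01454 × 0.31 / 0.0049 = 0.920 m/d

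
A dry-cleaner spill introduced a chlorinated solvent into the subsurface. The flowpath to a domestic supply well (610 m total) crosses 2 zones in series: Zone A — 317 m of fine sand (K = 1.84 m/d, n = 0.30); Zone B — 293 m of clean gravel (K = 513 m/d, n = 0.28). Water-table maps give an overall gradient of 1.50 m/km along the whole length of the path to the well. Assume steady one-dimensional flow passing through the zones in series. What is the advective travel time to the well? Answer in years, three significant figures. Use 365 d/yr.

Continuity: the same q passes through each zone, so ΔH = q·Σ(L_j/K_j) — the zones act as resistances in series.
Σ(L/K) = 317/1.84 + 293/513 = 172.3 + 0.5712 = 172.9 d
K_eq = L_total / Σ(L/K) = 610 / 172.9 = 3.529 m/d
q = K_eq · i = 3.529 × 0.0015 = 0.005293 m/d (same in every zone)
Zone A: v = q/n = 0.005293/0.30 = 0.01764 m/d → t_A = 317/0.01764 = 17970 d
Zone B: v = q/n = 0.005293/0.28 = 0.01891 m/d → t_B = 293/0.01891 = 15500 d
Total t = 17970 + 15500 = 33460 d
   = 33460 / 365 = 91.7 yr

91.7 years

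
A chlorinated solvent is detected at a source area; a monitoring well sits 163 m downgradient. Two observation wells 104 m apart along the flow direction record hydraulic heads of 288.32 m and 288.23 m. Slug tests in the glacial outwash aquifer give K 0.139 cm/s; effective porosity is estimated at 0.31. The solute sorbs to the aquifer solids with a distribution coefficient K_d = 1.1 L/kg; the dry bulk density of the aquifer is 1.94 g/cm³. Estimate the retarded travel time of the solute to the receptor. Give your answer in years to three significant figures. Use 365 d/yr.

10.5 years

Hydraulic gradient i = (288.32 − 288.23) / 104 = 0.09 / 104 = 8.654e-4
K = 0.139 cm/s × 864 = 120.1 m/d
Specific discharge q = 120.1 × 8.654e-4 = 0.1039 m/d
Seepage velocity v = q / n = 0.1039 / 0.31 = 0.3353 m/d
Retardation R = 1 + ρ_b·K_d/n = 1 + 1.94×1.1/0.31 = 7.884
Contaminant velocity v_c = v/R = 0.3353/7.884 = 0.04252 m/d
t = L/v_c = 163/0.04252 = 3833 d
   = 3833/365 = 10.5 yr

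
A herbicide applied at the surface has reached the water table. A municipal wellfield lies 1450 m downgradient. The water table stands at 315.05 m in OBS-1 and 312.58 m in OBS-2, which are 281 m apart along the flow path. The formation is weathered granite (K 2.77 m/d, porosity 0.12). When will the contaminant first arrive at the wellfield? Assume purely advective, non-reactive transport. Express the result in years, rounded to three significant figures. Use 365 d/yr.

Hydraulic gradient i = (315.05 − 312.58) / 281 = 2.47 / 281 = 0.008790
Specific discharge q = 2.77 × 0.008790 = 0.02435 m/d
Seepage velocity v = q / n = 0.02435 / 0.12 = 0.2029 m/d
t = L / v = 1450 / 0.2029 = 7146 d
   = 7146 / 365 = 19.6 yr

19.6 years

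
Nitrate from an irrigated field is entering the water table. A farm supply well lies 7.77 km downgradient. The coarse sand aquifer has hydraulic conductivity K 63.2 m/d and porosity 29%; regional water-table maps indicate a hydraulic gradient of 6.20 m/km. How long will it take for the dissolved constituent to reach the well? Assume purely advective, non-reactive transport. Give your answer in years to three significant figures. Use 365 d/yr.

15.8 years

Darcy flux q = K·i = 63.2 × 0.0062 = 0.3918 m/d
Seepage velocity v = q / n = 0.3918 / 0.29 = 1.351 m/d
L = 7.77 km = 7770 m
t = L / v = 7770 / 1.351 = 5751 d
   = 5751 / 365 = 15.8 yr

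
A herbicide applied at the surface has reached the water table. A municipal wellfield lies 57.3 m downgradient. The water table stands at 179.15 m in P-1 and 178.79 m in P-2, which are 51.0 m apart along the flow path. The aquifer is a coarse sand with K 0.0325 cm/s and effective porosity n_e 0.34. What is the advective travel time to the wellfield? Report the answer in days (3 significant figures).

Hydraulic gradient i = (179.15 − 178.79) / 51.0 = 0.36 / 51.0 = 0.007059
K = 0.0325 cm/s × 864 = 28.08 m/d
Specific discharge q = 28.08 × 0.007059 = 0.1982 m/d
v_s = q/n_e = 0.1982/0.34 = 0.5830 m/d
t = L / v = 57.3 / 0.5830 = 98.29 d

98.3 days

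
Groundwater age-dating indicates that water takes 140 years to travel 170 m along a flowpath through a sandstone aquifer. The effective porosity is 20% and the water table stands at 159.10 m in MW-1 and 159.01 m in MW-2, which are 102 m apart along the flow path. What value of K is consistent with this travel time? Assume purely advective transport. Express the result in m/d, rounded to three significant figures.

Hydraulic gradient i = (159.10 − 159.01) / 102 = 0.09 / 102 = 8.824e-4
t = 140 years = 51100 d
v = L / t = 170 / 51100 = 0.003327 m/d
K = v · n / i = 0.003327 × 0.20 / 8.824e-4 = 0.754 m/d

0.754 m/d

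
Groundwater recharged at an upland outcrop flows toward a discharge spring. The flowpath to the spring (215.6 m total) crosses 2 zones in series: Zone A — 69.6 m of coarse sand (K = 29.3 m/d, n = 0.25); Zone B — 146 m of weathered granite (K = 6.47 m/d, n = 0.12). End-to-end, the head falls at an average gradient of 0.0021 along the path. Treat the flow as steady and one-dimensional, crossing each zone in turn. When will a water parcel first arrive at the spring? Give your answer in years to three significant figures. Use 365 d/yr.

5.27 years

Continuity: the same q passes through each zone, so ΔH = q·Σ(L_j/K_j) — the zones act as resistances in series.
Σ(L/K) = 69.6/29.3 + 146/6.47 = 2.375 + 22.57 = 24.94 d
K_eq = L_total / Σ(L/K) = 215.6 / 24.94 = 8.644 m/d
q = K_eq · i = 8.644 × 0.0021 = 0.01815 m/d (same in every zone)
Zone A: v = q/n = 0.01815/0.25 = 0.07261 m/d → t_A = 69.6/0.07261 = 958.5 d
Zone B: v = q/n = 0.01815/0.12 = 0.1513 m/d → t_B = 146/0.1513 = 965.1 d
Total t = 958.5 + 965.1 = 1924 d
   = 1924 / 365 = 5.27 yr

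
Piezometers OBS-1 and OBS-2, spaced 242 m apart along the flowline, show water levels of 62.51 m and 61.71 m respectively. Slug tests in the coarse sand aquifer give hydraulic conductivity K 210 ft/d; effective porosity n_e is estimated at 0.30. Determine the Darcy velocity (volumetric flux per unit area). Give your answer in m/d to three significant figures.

0.212 m/d

Hydraulic gradient i = (62.51 − 61.71) / 242 = 0.80 / 242 = 0.003306
K = 210 ft/d × 0.3048 = 64.01 m/d
q = Ki = 64.01 × 0.003306 = 0.2116 m/d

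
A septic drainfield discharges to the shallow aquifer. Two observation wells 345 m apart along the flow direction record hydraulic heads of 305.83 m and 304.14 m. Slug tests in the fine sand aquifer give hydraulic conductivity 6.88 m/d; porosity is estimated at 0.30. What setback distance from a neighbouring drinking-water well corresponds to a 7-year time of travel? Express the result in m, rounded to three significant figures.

Hydraulic gradient i = (305.83 − 304.14) / 345 = 1.69 / 345 = 0.004899
q = Ki = 6.88 × 0.004899 = 0.03370 m/d
v_s = q/n_e = 0.03370/0.30 = 0.1123 m/d
T = 7 yr × 365 = 2555 d
L = v × T = 0.1123 × 2555 = 287.0 m

287 m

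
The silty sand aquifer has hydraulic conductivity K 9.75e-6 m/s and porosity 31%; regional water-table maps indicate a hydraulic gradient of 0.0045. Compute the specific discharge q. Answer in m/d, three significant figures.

K = 9.75e-6 m/s × 86400 s/d = 0.8424 m/d
Specific discharge q = 0.8424 × 0.0045 = 0.003791 m/d

0.00379 m/d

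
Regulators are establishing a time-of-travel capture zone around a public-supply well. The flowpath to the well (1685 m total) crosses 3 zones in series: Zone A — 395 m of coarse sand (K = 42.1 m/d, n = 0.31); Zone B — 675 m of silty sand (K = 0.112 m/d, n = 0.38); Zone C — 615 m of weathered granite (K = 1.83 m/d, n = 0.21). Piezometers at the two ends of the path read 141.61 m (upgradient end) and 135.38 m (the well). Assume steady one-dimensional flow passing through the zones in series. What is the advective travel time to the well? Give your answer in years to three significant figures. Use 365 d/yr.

Total head drop ΔH = 141.61 − 135.38 = 6.23 m
Steady 1-D flow in series ⇒ the Darcy flux q is identical in every zone and the zone head losses add (resistances L/K in series).
Σ(L/K) = 395/42.1 + 675/0.112 + 615/1.83 = 9.382 + 6027 + 336.1 = 6372 d
q = ΔH / Σ(L/K) = 6.23 / 6372 = 9.777e-4 m/d (same in every zone)
Zone A: v = q/n = 9.777e-4/0.31 = 0.003154 m/d → t_A = 395/0.003154 = 125200 d
Zone B: v = q/n = 9.777e-4/0.38 = 0.002573 m/d → t_B = 675/0.002573 = 262400 d
Zone C: v = q/n = 9.777e-4/0.21 = 0.004656 m/d → t_C = 615/0.004656 = 132100 d
Total t = 125200 + 262400 + 132100 = 519700 d
   = 519700 / 365 = 1420 yr

1420 years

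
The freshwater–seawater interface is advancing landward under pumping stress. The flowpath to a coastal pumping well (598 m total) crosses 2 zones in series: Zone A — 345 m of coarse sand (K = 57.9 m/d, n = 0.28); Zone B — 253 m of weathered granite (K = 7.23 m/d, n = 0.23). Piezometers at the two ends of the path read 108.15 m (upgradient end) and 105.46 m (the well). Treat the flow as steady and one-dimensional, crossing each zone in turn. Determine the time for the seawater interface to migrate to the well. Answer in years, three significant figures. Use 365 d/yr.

6.46 years

Total head drop ΔH = 108.15 − 105.46 = 2.69 m
Steady 1-D flow in series ⇒ the Darcy flux q is identical in every zone and the zone head losses add (resistances L/K in series).
Σ(L/K) = 345/57.9 + 253/7.23 = 5.959 + 34.99 = 40.95 d
q = ΔH / Σ(L/K) = 2.69 / 40.95 = 0.06569 m/d (same in every zone)
Zone A: v = q/n = 0.06569/0.28 = 0.2346 m/d → t_A = 345/0.2346 = 1471 d
Zone B: v = q/n = 0.06569/0.23 = 0.2856 m/d → t_B = 253/0.2856 = 885.9 d
Total t = 1471 + 885.9 = 2356 d
   = 2356 / 365 = 6.46 yr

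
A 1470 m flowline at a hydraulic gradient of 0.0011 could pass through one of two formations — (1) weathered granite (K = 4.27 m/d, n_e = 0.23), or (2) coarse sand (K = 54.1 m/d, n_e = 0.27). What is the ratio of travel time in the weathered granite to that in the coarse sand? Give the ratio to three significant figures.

10.8

Unit 1 (weathered granite): v = 4.27×0.0011/0.23 = 0.02042 m/d, t = 1470/0.02042 = 71980 d
Unit 2 (coarse sand): v = 54.1×0.0011/0.27 = 0.2204 m/d, t = 1470/0.2204 = 6669 d
t(weathered granite) / t(coarse sand) = 71980/6669 = 10.8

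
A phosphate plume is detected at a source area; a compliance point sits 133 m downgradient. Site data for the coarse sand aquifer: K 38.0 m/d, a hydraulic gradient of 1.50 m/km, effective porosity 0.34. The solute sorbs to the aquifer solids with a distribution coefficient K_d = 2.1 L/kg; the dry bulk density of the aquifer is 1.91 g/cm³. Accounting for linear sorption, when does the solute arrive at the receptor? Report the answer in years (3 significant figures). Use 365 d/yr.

27.8 years

Specific discharge q = 38.0 × 0.0015 = 0.05700 m/d
Seepage velocity v = q / n = 0.05700 / 0.34 = 0.1676 m/d
Retardation R = 1 + ρ_b·K_d/n = 1 + 1.91×2.1/0.34 = 12.80
Contaminant velocity v_c = v/R = 0.1676/12.80 = 0.01310 m/d
t = L/v_c = 133/0.01310 = 10150 d
   = 10150/365 = 27.8 yr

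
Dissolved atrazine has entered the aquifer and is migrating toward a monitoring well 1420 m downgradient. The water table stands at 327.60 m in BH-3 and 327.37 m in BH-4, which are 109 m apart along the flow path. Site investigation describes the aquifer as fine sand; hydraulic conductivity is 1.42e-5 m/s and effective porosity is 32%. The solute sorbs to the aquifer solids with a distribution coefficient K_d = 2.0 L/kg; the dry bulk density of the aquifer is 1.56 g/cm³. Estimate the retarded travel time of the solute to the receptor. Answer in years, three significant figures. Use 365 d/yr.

Hydraulic gradient i = (327.60 − 327.37) / 109 = 0.23 / 109 = 0.002110
K = 1.42e-5 m/s × 86400 s/d = 1.227 m/d
q = Ki = 1.227 × 0.002110 = 0.002589 m/d
v = Ki/n = 1.227·0.002110/0.32 = 0.008090 m/d
Retardation R = 1 + ρ_b·K_d/n = 1 + 1.56×2.0/0.32 = 10.75
Contaminant velocity v_c = v/R = 0.008090/10.75 = 7.526e-4 m/d
t = L/v_c = 1420/7.526e-4 = 1.887e6 d
   = 1.887e6/365 = 5170 yr

5170 years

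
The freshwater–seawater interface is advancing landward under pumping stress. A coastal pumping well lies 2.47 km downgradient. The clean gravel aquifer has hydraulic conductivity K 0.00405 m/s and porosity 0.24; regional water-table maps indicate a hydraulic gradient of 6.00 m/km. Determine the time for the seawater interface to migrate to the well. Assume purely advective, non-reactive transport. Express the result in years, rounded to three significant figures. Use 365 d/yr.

K = 0.00405 m/s × 86400 s/d = 349.9 m/d
q = Ki = 349.9 × 0.0060 = 2.100 m/d
v = Ki/n = 349.9·0.0060/0.24 = 8.748 m/d
L = 2.47 km = 2470 m
t = L / v = 2470 / 8.748 = 282.4 d
   = 282.4 / 365 = 0.774 yr

0.774 years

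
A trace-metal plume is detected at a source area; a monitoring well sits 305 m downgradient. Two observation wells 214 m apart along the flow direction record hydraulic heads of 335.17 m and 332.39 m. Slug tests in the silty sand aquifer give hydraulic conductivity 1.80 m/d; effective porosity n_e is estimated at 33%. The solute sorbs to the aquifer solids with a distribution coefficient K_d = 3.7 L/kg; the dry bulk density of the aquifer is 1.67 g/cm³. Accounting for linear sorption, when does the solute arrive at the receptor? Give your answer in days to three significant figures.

84900 days

Hydraulic gradient i = (335.17 − 332.39) / 214 = 2.78 / 214 = 0.01299
Darcy flux q = K·i = 1.80 × 0.01299 = 0.02338 m/d
Seepage velocity v = q / n = 0.02338 / 0.33 = 0.07086 m/d
Retardation R = 1 + ρ_b·K_d/n = 1 + 1.67×3.7/0.33 = 19.72
Contaminant velocity v_c = v/R = 0.07086/19.72 = 0.003592 m/d
t = L/v_c = 305/0.003592 = 84900 d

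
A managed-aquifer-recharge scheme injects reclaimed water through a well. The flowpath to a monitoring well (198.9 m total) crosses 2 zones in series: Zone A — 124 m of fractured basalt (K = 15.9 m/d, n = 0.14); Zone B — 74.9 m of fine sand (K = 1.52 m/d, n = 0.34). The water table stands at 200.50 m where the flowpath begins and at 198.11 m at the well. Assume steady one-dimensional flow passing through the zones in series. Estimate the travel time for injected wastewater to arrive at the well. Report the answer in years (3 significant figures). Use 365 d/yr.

2.80 years

Total head drop ΔH = 200.50 − 198.11 = 2.39 m
Steady 1-D flow in series ⇒ the Darcy flux q is identical in every zone and the zone head losses add (resistances L/K in series).
Σ(L/K) = 124/15.9 + 74.9/1.52 = 7.799 + 49.28 = 57.08 d
q = ΔH / Σ(L/K) = 2.39 / 57.08 = 0.04187 m/d (same in every zone)
Zone A: v = q/n = 0.04187/0.14 = 0.2991 m/d → t_A = 124/0.2991 = 414.6 d
Zone B: v = q/n = 0.04187/0.34 = 0.1232 m/d → t_B = 74.9/0.1232 = 608.1 d
Total t = 414.6 + 608.1 = 1023 d
   = 1023 / 365 = 2.80 yr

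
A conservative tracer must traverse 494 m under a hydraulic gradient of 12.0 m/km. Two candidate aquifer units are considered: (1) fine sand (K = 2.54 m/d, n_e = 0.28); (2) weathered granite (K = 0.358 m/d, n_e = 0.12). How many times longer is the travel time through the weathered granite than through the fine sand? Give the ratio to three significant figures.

Unit 1 (fine sand): v = 2.54×0.012/0.28 = 0.1089 m/d, t = 494/0.1089 = 4538 d
Unit 2 (weathered granite): v = 0.358×0.012/0.12 = 0.03580 m/d, t = 494/0.03580 = 13800 d
t(weathered granite) / t(fine sand) = 13800/4538 = 3.04

3.04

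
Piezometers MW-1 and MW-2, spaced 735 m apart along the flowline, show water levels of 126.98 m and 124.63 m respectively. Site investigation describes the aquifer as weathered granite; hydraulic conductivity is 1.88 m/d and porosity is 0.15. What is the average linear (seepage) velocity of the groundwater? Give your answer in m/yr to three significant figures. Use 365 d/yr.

14.6 m/yr

Hydraulic gradient i = (126.98 − 124.63) / 735 = 2.35 / 735 = 0.003197
q = Ki = 1.88 × 0.003197 = 0.006011 m/d
v = Ki/n = 1.88·0.003197/0.15 = 0.04007 m/d
   = 0.04007 × 365 = 14.6 m/yr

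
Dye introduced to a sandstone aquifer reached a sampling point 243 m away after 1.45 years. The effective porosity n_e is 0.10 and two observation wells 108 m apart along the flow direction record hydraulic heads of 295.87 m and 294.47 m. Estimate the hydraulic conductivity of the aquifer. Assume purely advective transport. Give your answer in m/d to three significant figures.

3.54 m/d

Hydraulic gradient i = (295.87 − 294.47) / 108 = 1.40 / 108 = 0.01296
t = 1.45 years = 529.3 d
v = L / t = 243 / 529.3 = 0.4591 m/d
K = v · n / i = 0.4591 × 0.10 / 0.01296 = 3.54 m/d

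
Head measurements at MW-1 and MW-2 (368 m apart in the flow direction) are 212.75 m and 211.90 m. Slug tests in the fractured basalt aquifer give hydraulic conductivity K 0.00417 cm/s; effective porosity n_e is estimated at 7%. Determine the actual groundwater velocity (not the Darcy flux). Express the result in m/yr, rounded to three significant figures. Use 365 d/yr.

43.4 m/yr

Hydraulic gradient i = (212.75 − 211.90) / 368 = 0.85 / 368 = 0.002310
K = 0.00417 cm/s × 864 = 3.603 m/d
Specific discharge q = 3.603 × 0.002310 = 0.008322 m/d
Average linear velocity = 0.008322 / 0.07 = 0.1189 m/d
   = 0.1189 × 365 = 43.4 m/yr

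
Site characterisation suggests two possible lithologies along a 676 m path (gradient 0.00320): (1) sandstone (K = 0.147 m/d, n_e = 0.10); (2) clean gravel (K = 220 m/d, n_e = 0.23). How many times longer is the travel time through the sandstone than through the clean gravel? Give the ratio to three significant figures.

651

Unit 1 (sandstone): v = 0.147×0.0032/0.10 = 0.004704 m/d, t = 676/0.004704 = 143700 d
Unit 2 (clean gravel): v = 220×0.0032/0.23 = 3.061 m/d, t = 676/3.061 = 220.9 d
t(sandstone) / t(clean gravel) = 143700/220.9 = 651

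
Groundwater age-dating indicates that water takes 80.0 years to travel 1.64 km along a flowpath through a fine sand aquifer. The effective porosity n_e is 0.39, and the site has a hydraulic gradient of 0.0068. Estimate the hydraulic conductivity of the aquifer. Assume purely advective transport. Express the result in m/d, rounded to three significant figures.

t = 80.0 years = 29200 d
L = 1.64 km = 1640 m
v = L / t = 1640 / 29200 = 0.05616 m/d
K = v · n / i = 0.05616 × 0.39 / 0.0068 = 3.22 m/d

3.22 m/d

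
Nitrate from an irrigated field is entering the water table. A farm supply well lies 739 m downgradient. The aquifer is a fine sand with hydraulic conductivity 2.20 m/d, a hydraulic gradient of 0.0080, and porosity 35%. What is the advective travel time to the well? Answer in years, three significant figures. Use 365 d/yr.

q = Ki = 2.20 × 0.0080 = 0.01760 m/d
v = Ki/n = 2.20·0.0080/0.35 = 0.05029 m/d
t = L / v = 739 / 0.05029 = 14700 d
   = 14700 / 365 = 40.3 yr

40.3 years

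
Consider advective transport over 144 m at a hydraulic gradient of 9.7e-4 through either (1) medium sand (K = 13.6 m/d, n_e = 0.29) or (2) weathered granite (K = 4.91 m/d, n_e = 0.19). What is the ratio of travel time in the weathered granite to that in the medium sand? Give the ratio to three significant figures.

Unit 1 (medium sand): v = 13.6×9.7e-4/0.29 = 0.04549 m/d, t = 144/0.04549 = 3166 d
Unit 2 (weathered granite): v = 4.91×9.7e-4/0.19 = 0.02507 m/d, t = 144/0.02507 = 5745 d
t(weathered granite) / t(medium sand) = 5745/3166 = 1.81

1.81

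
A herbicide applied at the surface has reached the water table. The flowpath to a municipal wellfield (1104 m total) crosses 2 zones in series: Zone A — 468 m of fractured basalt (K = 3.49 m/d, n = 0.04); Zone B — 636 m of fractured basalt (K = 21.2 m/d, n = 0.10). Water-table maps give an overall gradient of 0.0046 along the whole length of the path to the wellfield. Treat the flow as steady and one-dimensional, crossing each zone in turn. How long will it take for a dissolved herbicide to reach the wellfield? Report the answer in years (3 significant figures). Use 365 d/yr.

Steady 1-D flow in series ⇒ the Darcy flux q is identical in every zone and the zone head losses add (resistances L/K in series).
Σ(L/K) = 468/3.49 + 636/21.2 = 134.1 + 30.00 = 164.1 d
K_eq = L_total / Σ(L/K) = 1104 / 164.1 = 6.728 m/d
q = K_eq · i = 6.728 × 0.0046 = 0.03095 m/d (same in every zone)
Zone A: v = q/n = 0.03095/0.04 = 0.7737 m/d → t_A = 468/0.7737 = 604.9 d
Zone B: v = q/n = 0.03095/0.10 = 0.3095 m/d → t_B = 636/0.3095 = 2055 d
Total t = 604.9 + 2055 = 2660 d
   = 2660 / 365 = 7.29 yr

7.29 years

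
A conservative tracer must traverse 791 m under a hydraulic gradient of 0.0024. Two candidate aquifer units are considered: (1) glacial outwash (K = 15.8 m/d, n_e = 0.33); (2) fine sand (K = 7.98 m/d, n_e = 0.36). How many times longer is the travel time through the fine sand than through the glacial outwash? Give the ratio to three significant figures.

Unit 1 (glacial outwash): v = 15.8×0.0024/0.33 = 0.1149 m/d, t = 791/0.1149 = 6884 d
Unit 2 (fine sand): v = 7.98×0.0024/0.36 = 0.05320 m/d, t = 791/0.05320 = 14870 d
t(fine sand) / t(glacial outwash) = 14870/6884 = 2.16

2.16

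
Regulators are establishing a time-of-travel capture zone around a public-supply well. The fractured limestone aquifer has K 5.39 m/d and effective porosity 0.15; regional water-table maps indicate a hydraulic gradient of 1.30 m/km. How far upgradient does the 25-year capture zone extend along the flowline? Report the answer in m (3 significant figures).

q = Ki = 5.39 × 0.0013 = 0.007007 m/d
Average linear velocity = 0.007007 / 0.15 = 0.04671 m/d
T = 25 yr × 365 = 9125 d
L = v × T = 0.04671 × 9125 = 426.3 m

426 m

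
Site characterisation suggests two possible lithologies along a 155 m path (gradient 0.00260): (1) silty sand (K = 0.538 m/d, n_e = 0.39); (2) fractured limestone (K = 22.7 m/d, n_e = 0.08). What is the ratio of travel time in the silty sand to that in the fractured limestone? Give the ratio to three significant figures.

206

Unit 1 (silty sand): v = 0.538×0.0026/0.39 = 0.003587 m/d, t = 155/0.003587 = 43220 d
Unit 2 (fractured limestone): v = 22.7×0.0026/0.08 = 0.7377 m/d, t = 155/0.7377 = 210.1 d
t(silty sand) / t(fractured limestone) = 43220/210.1 = 206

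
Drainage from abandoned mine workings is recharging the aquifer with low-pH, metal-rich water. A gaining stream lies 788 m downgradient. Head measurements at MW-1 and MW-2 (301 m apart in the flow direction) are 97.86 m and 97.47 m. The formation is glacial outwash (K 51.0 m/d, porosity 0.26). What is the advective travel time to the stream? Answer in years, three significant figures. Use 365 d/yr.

8.49 years

Hydraulic gradient i = (97.86 − 97.47) / 301 = 0.39 / 301 = 0.001296
Specific discharge q = 51.0 × 0.001296 = 0.06608 m/d
Average linear velocity = 0.06608 / 0.26 = 0.2542 m/d
t = L / v = 788 / 0.2542 = 3100 d
   = 3100 / 365 = 8.49 yr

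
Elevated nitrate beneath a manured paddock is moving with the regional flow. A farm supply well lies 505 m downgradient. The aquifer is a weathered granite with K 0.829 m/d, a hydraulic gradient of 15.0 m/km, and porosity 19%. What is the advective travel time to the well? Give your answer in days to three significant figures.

7720 days

Specific discharge q = 0.829 × 0.015 = 0.01243 m/d
v_s = q/n_e = 0.01243/0.19 = 0.06545 m/d
t = L / v = 505 / 0.06545 = 7716 d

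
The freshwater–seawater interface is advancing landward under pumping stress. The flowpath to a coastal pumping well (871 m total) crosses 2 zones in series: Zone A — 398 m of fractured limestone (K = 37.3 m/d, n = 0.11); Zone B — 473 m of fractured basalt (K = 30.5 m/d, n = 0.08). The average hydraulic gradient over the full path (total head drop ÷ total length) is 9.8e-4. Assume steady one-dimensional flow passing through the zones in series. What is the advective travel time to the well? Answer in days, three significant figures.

Steady 1-D flow in series ⇒ the Darcy flux q is identical in every zone and the zone head losses add (resistances L/K in series).
Σ(L/K) = 398/37.3 + 473/30.5 = 10.67 + 15.51 = 26.18 d
K_eq = L_total / Σ(L/K) = 871 / 26.18 = 33.27 m/d
q = K_eq · i = 33.27 × 9.8e-4 = 0.03261 m/d (same in every zone)
Zone A: v = q/n = 0.03261/0.11 = 0.2964 m/d → t_A = 398/0.2964 = 1343 d
Zone B: v = q/n = 0.03261/0.08 = 0.4076 m/d → t_B = 473/0.4076 = 1161 d
Total t = 1343 + 1161 = 2503 d

2500 days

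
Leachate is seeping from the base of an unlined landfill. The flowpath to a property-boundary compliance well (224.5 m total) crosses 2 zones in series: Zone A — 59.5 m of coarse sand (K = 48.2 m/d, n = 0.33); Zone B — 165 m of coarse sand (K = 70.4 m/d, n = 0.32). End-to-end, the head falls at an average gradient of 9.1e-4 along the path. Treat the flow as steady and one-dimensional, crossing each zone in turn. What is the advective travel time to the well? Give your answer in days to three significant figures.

Continuity: the same q passes through each zone, so ΔH = q·Σ(L_j/K_j) — the zones act as resistances in series.
Σ(L/K) = 59.5/48.2 + 165/70.4 = 1.234 + 2.344 = 3.578 d
K_eq = L_total / Σ(L/K) = 224.5 / 3.578 = 62.74 m/d
q = K_eq · i = 62.74 × 9.1e-4 = 0.05709 m/d (same in every zone)
Zone A: v = q/n = 0.05709/0.33 = 0.1730 m/d → t_A = 59.5/0.1730 = 343.9 d
Zone B: v = q/n = 0.05709/0.32 = 0.1784 m/d → t_B = 165/0.1784 = 924.8 d
Total t = 343.9 + 924.8 = 1269 d

1270 days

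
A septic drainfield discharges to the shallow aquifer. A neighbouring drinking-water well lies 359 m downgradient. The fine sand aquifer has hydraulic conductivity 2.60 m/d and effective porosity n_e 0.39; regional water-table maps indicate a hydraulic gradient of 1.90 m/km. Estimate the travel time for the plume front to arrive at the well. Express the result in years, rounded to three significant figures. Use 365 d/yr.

77.6 years

Specific discharge q = 2.60 × 0.0019 = 0.004940 m/d
v = Ki/n = 2.60·0.0019/0.39 = 0.01267 m/d
t = L / v = 359 / 0.01267 = 28340 d
   = 28340 / 365 = 77.6 yr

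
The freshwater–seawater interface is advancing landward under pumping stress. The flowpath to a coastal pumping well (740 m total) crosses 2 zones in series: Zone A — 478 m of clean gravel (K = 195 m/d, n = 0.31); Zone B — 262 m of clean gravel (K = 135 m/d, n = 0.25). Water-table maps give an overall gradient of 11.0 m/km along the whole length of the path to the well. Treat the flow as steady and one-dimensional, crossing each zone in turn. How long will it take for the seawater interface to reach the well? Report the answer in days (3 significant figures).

For zones in series the flux q is common to all zones; the equivalent conductivity is the harmonic (thickness-weighted) mean, K_eq = L_total / Σ(L_j/K_j).
Σ(L/K) = 478/195 + 262/135 = 2.451 + 1.941 = 4.392 d
K_eq = L_total / Σ(L/K) = 740 / 4.392 = 168.5 m/d
q = K_eq · i = 168.5 × 0.011 = 1.853 m/d (same in every zone)
Zone A: v = q/n = 1.853/0.31 = 5.979 m/d → t_A = 478/5.979 = 79.95 d
Zone B: v = q/n = 1.853/0.25 = 7.413 m/d → t_B = 262/7.413 = 35.34 d
Total t = 79.95 + 35.34 = 115.3 d

115 days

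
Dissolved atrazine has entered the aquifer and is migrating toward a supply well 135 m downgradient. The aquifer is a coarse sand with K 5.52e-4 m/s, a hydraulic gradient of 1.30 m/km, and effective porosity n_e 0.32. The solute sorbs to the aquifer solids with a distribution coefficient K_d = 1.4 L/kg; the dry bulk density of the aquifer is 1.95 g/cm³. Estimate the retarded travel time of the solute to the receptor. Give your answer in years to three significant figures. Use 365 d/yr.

K = 5.52e-4 m/s × 86400 s/d = 47.69 m/d
q = Ki = 47.69 × 0.0013 = 0.06200 m/d
v_s = q/n_e = 0.06200/0.32 = 0.1938 m/d
Retardation R = 1 + ρ_b·K_d/n = 1 + 1.95×1.4/0.32 = 9.531
Contaminant velocity v_c = v/R = 0.1938/9.531 = 0.02033 m/d
t = L/v_c = 135/0.02033 = 6641 d
   = 6641/365 = 18.2 yr

18.2 years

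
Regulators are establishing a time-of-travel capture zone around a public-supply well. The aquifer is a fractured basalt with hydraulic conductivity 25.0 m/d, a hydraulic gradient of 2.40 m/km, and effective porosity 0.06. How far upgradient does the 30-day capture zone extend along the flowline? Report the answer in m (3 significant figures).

30.0 m

Darcy flux q = K·i = 25.0 × 0.0024 = 0.06000 m/d
v = Ki/n = 25.0·0.0024/0.06 = 1.000 m/d
L = v × T = 1.000 × 30 = 30.00 m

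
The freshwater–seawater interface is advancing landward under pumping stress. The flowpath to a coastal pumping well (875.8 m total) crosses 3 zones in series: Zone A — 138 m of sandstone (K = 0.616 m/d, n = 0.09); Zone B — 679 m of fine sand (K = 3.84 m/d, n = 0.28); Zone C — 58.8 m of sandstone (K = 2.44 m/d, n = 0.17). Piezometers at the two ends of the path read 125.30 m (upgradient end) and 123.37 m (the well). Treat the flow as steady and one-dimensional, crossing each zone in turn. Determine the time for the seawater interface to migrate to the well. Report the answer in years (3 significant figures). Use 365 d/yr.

Total head drop ΔH = 125.30 − 123.37 = 1.93 m
Steady 1-D flow in series ⇒ the Darcy flux q is identical in every zone and the zone head losses add (resistances L/K in series).
Σ(L/K) = 138/0.616 + 679/3.84 + 58.8/2.44 = 224.0 + 176.8 + 24.10 = 424.9 d
q = ΔH / Σ(L/K) = 1.93 / 424.9 = 0.004542 m/d (same in every zone)
Zone A: v = q/n = 0.004542/0.09 = 0.05046 m/d → t_A = 138/0.05046 = 2735 d
Zone B: v = q/n = 0.004542/0.28 = 0.01622 m/d → t_B = 679/0.01622 = 41860 d
Zone C: v = q/n = 0.004542/0.17 = 0.02672 m/d → t_C = 58.8/0.02672 = 2201 d
Total t = 2735 + 41860 + 2201 = 46800 d
   = 46800 / 365 = 128 yr

128 years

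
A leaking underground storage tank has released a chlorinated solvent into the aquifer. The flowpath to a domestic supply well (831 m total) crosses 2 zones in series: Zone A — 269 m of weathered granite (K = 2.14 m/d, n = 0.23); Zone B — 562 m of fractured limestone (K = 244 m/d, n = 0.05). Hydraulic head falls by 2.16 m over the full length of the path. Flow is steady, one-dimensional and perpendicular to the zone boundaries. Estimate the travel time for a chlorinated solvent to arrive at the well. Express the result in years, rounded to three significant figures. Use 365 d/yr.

Continuity: the same q passes through each zone, so ΔH = q·Σ(L_j/K_j) — the zones act as resistances in series.
Σ(L/K) = 269/2.14 + 562/244 = 125.7 + 2.303 = 128.0 d
q = ΔH / Σ(L/K) = 2.16 / 128.0 = 0.01687 m/d (same in every zone)
Zone A: v = q/n = 0.01687/0.23 = 0.07337 m/d → t_A = 269/0.07337 = 3666 d
Zone B: v = q/n = 0.01687/0.05 = 0.3375 m/d → t_B = 562/0.3375 = 1665 d
Total t = 3666 + 1665 = 5332 d
   = 5332 / 365 = 14.6 yr

14.6 years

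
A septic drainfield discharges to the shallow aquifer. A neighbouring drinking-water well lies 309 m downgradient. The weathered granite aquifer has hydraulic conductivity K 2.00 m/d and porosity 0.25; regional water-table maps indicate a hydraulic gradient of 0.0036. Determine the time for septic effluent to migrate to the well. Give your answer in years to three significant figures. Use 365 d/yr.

29.4 years

Darcy flux q = K·i = 2.00 × 0.0036 = 0.007200 m/d
Average linear velocity = 0.007200 / 0.25 = 0.02880 m/d
t = L / v = 309 / 0.02880 = 10730 d
   = 10730 / 365 = 29.4 yr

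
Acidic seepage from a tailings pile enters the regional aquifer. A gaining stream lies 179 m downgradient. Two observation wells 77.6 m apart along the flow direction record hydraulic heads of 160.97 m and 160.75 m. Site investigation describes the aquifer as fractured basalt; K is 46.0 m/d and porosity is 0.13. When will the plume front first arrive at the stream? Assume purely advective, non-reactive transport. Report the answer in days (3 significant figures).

178 days

Hydraulic gradient i = (160.97 − 160.75) / 77.6 = 0.22 / 77.6 = 0.002835
Specific discharge q = 46.0 × 0.002835 = 0.1304 m/d
v = Ki/n = 46.0·0.002835/0.13 = 1.003 m/d
t = L / v = 179 / 1.003 = 178.4 d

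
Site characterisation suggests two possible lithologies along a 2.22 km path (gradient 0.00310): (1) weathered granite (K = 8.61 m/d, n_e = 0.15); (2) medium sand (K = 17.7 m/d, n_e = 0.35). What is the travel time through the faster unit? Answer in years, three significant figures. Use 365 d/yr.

Unit 1 (weathered granite): v = 8.61×0.0031/0.15 = 0.1779 m/d, t = 2220/0.1779 = 12480 d
Unit 2 (medium sand): v = 17.7×0.0031/0.35 = 0.1568 m/d, t = 2220/0.1568 = 14160 d
Faster: 12480 d / 365 = 34.2 yr

34.2 years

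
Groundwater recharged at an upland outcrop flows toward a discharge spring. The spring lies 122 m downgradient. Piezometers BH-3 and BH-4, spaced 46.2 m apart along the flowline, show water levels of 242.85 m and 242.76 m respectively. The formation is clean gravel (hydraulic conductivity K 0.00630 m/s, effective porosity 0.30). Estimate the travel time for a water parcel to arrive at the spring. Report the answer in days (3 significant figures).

Hydraulic gradient i = (242.85 − 242.76) / 46.2 = 0.09 / 46.2 = 0.001948
K = 0.00630 m/s × 86400 s/d = 544.3 m/d
Darcy flux q = K·i = 544.3 × 0.001948 = 1.060 m/d
v_s = q/n_e = 1.060/0.30 = 3.535 m/d
t = L / v = 122 / 3.535 = 34.52 d

34.5 days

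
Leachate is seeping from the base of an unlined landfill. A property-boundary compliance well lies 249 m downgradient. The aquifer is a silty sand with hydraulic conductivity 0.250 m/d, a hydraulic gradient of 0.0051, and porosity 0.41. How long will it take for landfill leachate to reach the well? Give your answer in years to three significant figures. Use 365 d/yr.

219 years

q = Ki = 0.250 × 0.0051 = 0.001275 m/d
Seepage velocity v = q / n = 0.001275 / 0.41 = 0.003110 m/d
t = L / v = 249 / 0.003110 = 80070 d
   = 80070 / 365 = 219 yr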